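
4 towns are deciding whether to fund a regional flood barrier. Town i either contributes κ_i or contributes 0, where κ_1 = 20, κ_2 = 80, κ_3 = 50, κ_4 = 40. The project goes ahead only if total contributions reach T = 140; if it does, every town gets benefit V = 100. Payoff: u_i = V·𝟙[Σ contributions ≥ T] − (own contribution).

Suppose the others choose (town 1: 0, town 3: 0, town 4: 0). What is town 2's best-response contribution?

Others' total = 0. Even contributing 80 gives 80 < 140: no benefit either way.
Best response: 0.

0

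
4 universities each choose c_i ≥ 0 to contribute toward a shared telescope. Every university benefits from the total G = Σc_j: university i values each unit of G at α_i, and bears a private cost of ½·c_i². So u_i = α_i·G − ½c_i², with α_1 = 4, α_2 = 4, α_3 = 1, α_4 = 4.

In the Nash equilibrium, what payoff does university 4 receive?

University i's FOC: ∂u_i/∂c_i = α_i − c_i = 0, so c_i* = α_i.
NE contributions = (4, 4, 1, 4); G = 13.
u_4 = α_4·G − ½·(c_4)² = 4·13 − ½·4² = 44.

44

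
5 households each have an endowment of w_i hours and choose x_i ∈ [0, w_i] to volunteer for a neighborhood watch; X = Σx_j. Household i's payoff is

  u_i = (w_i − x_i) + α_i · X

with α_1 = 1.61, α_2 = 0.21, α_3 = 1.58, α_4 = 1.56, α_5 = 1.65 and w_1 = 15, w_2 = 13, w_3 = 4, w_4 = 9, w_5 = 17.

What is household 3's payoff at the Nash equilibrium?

∂u_i/∂x_i = α_i − 1, so household i contributes w_i if α_i > 1, else 0.
α_i > 1 for i ∈ {1, 3, 4, 5}; NE contributions (15, 0, 4, 9, 17), X = 45.
u_3 = (4 − 4) + 1.58·45 = 71.1.

71.1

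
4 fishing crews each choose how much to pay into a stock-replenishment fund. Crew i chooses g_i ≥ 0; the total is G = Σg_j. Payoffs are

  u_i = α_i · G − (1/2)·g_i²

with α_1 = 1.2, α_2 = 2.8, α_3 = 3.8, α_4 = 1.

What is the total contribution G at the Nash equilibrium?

8.8

Crew i's FOC: ∂u_i/∂g_i = α_i − g_i = 0, so g_i* = α_i.
NE contributions = (1.2, 2.8, 3.8, 1); G = 8.8.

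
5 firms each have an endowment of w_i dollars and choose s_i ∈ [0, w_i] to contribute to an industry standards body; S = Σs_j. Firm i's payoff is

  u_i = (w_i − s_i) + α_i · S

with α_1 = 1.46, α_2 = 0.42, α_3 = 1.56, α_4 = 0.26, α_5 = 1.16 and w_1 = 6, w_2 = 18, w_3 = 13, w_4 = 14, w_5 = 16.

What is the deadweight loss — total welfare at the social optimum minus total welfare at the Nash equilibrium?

∂u_i/∂s_i = α_i − 1, so firm i contributes w_i if α_i > 1, else 0.
α_i > 1 for i ∈ {1, 3, 5}; NE contributions (6, 0, 13, 0, 16), S = 35.
W^NE = Σw_i − S^NE + (Σα_i)·S^NE = 67 + 3.86·35 = 202.1.
Planner: ∂(Σu_j)/∂s_i = Σα_j − 1 = 3.86 > 0, so everyone contributes w_i; S^SO = 67, W^SO = 67 + 3.86·67 = 325.62.
Deadweight loss = 123.52.

123.52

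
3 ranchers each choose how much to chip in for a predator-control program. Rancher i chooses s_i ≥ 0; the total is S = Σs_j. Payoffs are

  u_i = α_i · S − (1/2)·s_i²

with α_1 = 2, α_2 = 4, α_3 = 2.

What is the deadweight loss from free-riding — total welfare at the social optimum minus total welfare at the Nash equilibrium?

Rancher i's FOC: ∂u_i/∂s_i = α_i − s_i = 0, so s_i* = α_i.
NE contributions = (2, 4, 2); S = 8.
W^NE = (Σα)·S − ½Σα_i² = 8² − ½·24 = 52.
Planner sets s_i = Σα_j = 8 for every i, so S^SO = 3·8 = 24.
W^SO = (Σα)·S^SO − ½·3·(Σα)² = (3/2)·8² = 96.
Deadweight loss = W^SO − W^NE = 44.

44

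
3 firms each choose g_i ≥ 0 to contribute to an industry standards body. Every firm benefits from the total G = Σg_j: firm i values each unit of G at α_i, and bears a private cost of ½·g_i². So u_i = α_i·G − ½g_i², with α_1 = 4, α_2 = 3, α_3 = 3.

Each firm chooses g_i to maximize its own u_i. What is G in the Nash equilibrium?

10

Firm i's FOC: ∂u_i/∂g_i = α_i − g_i = 0, so g_i* = α_i.
NE contributions = (4, 3, 3); G = 10.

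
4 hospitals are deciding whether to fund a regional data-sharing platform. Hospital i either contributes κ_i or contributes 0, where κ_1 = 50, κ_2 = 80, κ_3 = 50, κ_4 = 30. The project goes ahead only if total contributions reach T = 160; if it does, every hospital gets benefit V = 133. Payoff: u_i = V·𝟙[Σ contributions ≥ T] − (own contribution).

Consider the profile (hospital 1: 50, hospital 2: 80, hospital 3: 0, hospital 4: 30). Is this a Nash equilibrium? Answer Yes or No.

Total = 160 ≥ 160: provided.
Hospital 1 (pledges 50, payoff 83): dropping to 0 → total 110, payoff 0. No gain.
Hospital 2 (pledges 80, payoff 53): dropping to 0 → total 80, payoff 0. No gain.
Hospital 3 (pledges 0, payoff 133): pledging 50 → total 210, payoff 83. No gain.
Hospital 4 (pledges 30, payoff 103): dropping to 0 → total 130, payoff 0. No gain.

Yes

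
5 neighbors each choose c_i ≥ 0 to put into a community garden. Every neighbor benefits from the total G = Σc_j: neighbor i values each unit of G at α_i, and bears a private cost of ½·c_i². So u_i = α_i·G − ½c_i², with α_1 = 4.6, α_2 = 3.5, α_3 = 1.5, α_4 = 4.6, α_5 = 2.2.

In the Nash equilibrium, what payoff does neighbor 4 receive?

Neighbor i's FOC: ∂u_i/∂c_i = α_i − c_i = 0, so c_i* = α_i.
NE contributions = (4.6, 3.5, 1.5, 4.6, 2.2); G = 16.4.
u_4 = α_4·G − ½·(c_4)² = 4.6·16.4 − ½·4.6² = 64.86.

64.86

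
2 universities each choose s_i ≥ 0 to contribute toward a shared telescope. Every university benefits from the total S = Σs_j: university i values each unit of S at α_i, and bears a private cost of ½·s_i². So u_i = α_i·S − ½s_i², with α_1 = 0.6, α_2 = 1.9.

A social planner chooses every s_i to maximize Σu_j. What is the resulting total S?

5

Planner FOC: ∂(Σu_j)/∂s_i = (Σα_j) − s_i = 0, so s_i^SO = Σα_j = 2.5 for every i; S^SO = 5.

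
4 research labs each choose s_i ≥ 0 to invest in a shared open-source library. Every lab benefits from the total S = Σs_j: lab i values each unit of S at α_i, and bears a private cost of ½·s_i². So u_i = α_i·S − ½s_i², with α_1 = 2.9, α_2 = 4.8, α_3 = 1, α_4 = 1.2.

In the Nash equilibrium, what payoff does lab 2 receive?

Lab i's FOC: ∂u_i/∂s_i = α_i − s_i = 0, so s_i* = α_i.
NE contributions = (2.9, 4.8, 1, 1.2); S = 9.9.
u_2 = α_2·S − ½·(s_2)² = 4.8·9.9 − ½·4.8² = 36.

36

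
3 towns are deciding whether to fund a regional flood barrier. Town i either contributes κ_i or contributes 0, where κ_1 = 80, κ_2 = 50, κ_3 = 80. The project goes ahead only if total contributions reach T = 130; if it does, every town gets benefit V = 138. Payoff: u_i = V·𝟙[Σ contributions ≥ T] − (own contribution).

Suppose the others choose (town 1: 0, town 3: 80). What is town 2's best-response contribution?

50

Others' total = 80. Contributing 50 brings total to 130 ≥ 130: gain V − κ_2 = 88.
Best response: 50.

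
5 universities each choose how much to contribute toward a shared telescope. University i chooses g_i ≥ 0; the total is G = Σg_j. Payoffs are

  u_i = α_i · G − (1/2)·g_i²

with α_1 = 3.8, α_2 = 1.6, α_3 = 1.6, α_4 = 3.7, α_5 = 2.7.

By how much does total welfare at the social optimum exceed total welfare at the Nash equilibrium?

University i's FOC: ∂u_i/∂g_i = α_i − g_i = 0, so g_i* = α_i.
NE contributions = (3.8, 1.6, 1.6, 3.7, 2.7); G = 13.4.
W^NE = (Σα)·G − ½Σα_i² = 13.4² − ½·40.54 = 159.29.
Planner sets g_i = Σα_j = 13.4 for every i, so G^SO = 5·13.4 = 67.
W^SO = (Σα)·G^SO − ½·5·(Σα)² = (5/2)·13.4² = 448.9.
Deadweight loss = W^SO − W^NE = 289.61.

289.61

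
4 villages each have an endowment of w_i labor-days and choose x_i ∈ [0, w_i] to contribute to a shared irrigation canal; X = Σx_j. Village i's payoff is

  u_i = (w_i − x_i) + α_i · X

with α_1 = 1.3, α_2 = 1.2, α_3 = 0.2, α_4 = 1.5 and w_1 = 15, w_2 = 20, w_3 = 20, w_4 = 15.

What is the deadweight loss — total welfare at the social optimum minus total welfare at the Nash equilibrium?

∂u_i/∂x_i = α_i − 1, so village i contributes w_i if α_i > 1, else 0.
α_i > 1 for i ∈ {1, 2, 4}; NE contributions (15, 20, 0, 15), X = 50.
W^NE = Σw_i − X^NE + (Σα_i)·X^NE = 70 + 3.2·50 = 230.
Planner: ∂(Σu_j)/∂x_i = Σα_j − 1 = 3.2 > 0, so everyone contributes w_i; X^SO = 70, W^SO = 70 + 3.2·70 = 294.
Deadweight loss = 64.

64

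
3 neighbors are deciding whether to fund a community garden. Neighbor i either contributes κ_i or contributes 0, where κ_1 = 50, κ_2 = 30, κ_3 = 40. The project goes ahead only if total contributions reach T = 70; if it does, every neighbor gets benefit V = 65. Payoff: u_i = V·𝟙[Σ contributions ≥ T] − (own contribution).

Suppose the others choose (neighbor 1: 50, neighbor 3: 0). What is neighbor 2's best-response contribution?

Others' total = 50. Contributing 30 brings total to 80 ≥ 70: gain V − κ_2 = 35.
Best response: 30.

30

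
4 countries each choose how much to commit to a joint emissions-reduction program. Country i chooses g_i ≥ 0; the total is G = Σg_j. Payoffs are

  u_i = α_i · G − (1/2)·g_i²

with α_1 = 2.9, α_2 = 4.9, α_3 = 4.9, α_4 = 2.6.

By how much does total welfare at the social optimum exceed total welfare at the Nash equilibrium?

Country i's FOC: ∂u_i/∂g_i = α_i − g_i = 0, so g_i* = α_i.
NE contributions = (2.9, 4.9, 4.9, 2.6); G = 15.3.
W^NE = (Σα)·G − ½Σα_i² = 15.3² − ½·63.19 = 202.495.
Planner sets g_i = Σα_j = 15.3 for every i, so G^SO = 4·15.3 = 61.2.
W^SO = (Σα)·G^SO − ½·4·(Σα)² = (4/2)·15.3² = 468.18.
Deadweight loss = W^SO − W^NE = 265.685.

265.685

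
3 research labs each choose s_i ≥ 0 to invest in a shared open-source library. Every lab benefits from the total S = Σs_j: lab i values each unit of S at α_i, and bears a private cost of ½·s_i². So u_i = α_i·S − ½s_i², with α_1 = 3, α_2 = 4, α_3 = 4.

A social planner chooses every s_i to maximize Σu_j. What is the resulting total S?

33

Planner FOC: ∂(Σu_j)/∂s_i = (Σα_j) − s_i = 0, so s_i^SO = Σα_j = 11 for every i; S^SO = 33.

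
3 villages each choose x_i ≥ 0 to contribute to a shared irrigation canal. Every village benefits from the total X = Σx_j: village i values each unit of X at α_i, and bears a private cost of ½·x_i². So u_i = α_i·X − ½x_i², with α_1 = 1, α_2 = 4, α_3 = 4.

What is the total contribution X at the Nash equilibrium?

Village i's FOC: ∂u_i/∂x_i = α_i − x_i = 0, so x_i* = α_i.
NE contributions = (1, 4, 4); X = 9.

9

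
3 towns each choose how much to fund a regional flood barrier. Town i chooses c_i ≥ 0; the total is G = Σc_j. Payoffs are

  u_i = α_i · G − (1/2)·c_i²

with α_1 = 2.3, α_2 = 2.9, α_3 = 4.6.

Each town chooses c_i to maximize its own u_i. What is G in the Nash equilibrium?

Town i's FOC: ∂u_i/∂c_i = α_i − c_i = 0, so c_i* = α_i.
NE contributions = (2.3, 2.9, 4.6); G = 9.8.

9.8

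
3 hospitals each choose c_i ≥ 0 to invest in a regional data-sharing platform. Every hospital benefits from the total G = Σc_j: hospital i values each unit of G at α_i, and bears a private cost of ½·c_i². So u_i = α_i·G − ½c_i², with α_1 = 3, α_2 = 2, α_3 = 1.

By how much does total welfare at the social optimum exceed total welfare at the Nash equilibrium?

Hospital i's FOC: ∂u_i/∂c_i = α_i − c_i = 0, so c_i* = α_i.
NE contributions = (3, 2, 1); G = 6.
W^NE = (Σα)·G − ½Σα_i² = 6² − ½·14 = 29.
Planner sets c_i = Σα_j = 6 for every i, so G^SO = 3·6 = 18.
W^SO = (Σα)·G^SO − ½·3·(Σα)² = (3/2)·6² = 54.
Deadweight loss = W^SO − W^NE = 25.

25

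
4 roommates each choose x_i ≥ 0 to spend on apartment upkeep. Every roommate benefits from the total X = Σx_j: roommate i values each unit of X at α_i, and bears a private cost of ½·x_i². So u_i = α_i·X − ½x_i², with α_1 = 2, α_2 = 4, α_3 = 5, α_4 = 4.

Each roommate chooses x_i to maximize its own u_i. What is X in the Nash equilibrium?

Roommate i's FOC: ∂u_i/∂x_i = α_i − x_i = 0, so x_i* = α_i.
NE contributions = (2, 4, 5, 4); X = 15.

15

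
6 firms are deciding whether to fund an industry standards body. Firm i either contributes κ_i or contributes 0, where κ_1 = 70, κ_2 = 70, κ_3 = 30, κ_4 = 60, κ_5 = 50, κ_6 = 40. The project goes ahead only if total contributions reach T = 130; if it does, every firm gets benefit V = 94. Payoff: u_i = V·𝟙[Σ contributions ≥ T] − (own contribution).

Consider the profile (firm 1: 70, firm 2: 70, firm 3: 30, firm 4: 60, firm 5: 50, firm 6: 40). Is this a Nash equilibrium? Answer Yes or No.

Total = 320 ≥ 130: provided.
Firm 1 (pledges 70, payoff 24): dropping to 0 → total 250, payoff 94. Profitable deviation.

No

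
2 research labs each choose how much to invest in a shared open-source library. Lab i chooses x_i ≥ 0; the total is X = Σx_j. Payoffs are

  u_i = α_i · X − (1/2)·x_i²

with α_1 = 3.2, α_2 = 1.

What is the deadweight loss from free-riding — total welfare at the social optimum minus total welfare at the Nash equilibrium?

Lab i's FOC: ∂u_i/∂x_i = α_i − x_i = 0, so x_i* = α_i.
NE contributions = (3.2, 1); X = 4.2.
W^NE = (Σα)·X − ½Σα_i² = 4.2² − ½·11.24 = 12.02.
Planner sets x_i = Σα_j = 4.2 for every i, so X^SO = 2·4.2 = 8.4.
W^SO = (Σα)·X^SO − ½·2·(Σα)² = (2/2)·4.2² = 17.64.
Deadweight loss = W^SO − W^NE = 5.62.

5.62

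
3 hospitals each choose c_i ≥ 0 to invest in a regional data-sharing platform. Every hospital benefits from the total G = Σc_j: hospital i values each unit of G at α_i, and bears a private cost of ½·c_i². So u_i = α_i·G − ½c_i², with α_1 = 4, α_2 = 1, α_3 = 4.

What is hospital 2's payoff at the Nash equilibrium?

Hospital i's FOC: ∂u_i/∂c_i = α_i − c_i = 0, so c_i* = α_i.
NE contributions = (4, 1, 4); G = 9.
u_2 = α_2·G − ½·(c_2)² = 1·9 − ½·1² = 8.5.

8.5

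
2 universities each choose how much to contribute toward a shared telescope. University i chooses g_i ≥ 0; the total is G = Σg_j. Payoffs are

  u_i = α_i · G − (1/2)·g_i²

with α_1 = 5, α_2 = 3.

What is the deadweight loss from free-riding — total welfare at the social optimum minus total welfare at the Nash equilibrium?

University i's FOC: ∂u_i/∂g_i = α_i − g_i = 0, so g_i* = α_i.
NE contributions = (5, 3); G = 8.
W^NE = (Σα)·G − ½Σα_i² = 8² − ½·34 = 47.
Planner sets g_i = Σα_j = 8 for every i, so G^SO = 2·8 = 16.
W^SO = (Σα)·G^SO − ½·2·(Σα)² = (2/2)·8² = 64.
Deadweight loss = W^SO − W^NE = 17.

17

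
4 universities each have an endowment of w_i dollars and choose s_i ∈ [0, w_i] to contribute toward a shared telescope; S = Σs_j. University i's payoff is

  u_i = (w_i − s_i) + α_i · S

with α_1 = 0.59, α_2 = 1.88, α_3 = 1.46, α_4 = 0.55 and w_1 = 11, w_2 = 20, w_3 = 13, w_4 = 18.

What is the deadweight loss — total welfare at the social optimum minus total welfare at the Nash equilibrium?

∂u_i/∂s_i = α_i − 1, so university i contributes w_i if α_i > 1, else 0.
α_i > 1 for i ∈ {2, 3}; NE contributions (0, 20, 13, 0), S = 33.
W^NE = Σw_i − S^NE + (Σα_i)·S^NE = 62 + 3.48·33 = 176.84.
Planner: ∂(Σu_j)/∂s_i = Σα_j − 1 = 3.48 > 0, so everyone contributes w_i; S^SO = 62, W^SO = 62 + 3.48·62 = 277.76.
Deadweight loss = 100.92.

100.92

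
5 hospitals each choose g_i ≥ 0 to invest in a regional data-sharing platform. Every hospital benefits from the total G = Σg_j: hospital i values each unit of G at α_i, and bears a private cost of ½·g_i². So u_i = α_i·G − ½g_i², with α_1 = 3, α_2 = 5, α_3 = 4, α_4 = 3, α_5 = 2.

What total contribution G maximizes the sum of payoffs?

85

Planner FOC: ∂(Σu_j)/∂g_i = (Σα_j) − g_i = 0, so g_i^SO = Σα_j = 17 for every i; G^SO = 85.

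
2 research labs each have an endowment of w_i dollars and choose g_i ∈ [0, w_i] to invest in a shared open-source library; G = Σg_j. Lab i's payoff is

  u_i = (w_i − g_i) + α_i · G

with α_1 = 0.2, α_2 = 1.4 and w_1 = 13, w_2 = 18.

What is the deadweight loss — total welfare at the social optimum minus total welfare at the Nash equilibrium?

7.8

∂u_i/∂g_i = α_i − 1, so lab i contributes w_i if α_i > 1, else 0.
α_i > 1 for i ∈ {2}; NE contributions (0, 18), G = 18.
W^NE = Σw_i − G^NE + (Σα_i)·G^NE = 31 + 0.6·18 = 41.8.
Planner: ∂(Σu_j)/∂g_i = Σα_j − 1 = 0.6 > 0, so everyone contributes w_i; G^SO = 31, W^SO = 31 + 0.6·31 = 49.6.
Deadweight loss = 7.8.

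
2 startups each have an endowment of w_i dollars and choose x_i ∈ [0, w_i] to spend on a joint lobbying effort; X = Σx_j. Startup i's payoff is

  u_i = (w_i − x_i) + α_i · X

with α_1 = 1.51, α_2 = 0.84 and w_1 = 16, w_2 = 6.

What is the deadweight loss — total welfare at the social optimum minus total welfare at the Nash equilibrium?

∂u_i/∂x_i = α_i − 1, so startup i contributes w_i if α_i > 1, else 0.
α_i > 1 for i ∈ {1}; NE contributions (16, 0), X = 16.
W^NE = Σw_i − X^NE + (Σα_i)·X^NE = 22 + 1.35·16 = 43.6.
Planner: ∂(Σu_j)/∂x_i = Σα_j − 1 = 1.35 > 0, so everyone contributes w_i; X^SO = 22, W^SO = 22 + 1.35·22 = 51.7.
Deadweight loss = 8.1.

8.1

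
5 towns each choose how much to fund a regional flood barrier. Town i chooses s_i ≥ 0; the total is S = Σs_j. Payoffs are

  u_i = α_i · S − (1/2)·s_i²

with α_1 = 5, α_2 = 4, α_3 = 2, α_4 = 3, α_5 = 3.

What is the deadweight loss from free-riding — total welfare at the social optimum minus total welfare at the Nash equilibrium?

465

Town i's FOC: ∂u_i/∂s_i = α_i − s_i = 0, so s_i* = α_i.
NE contributions = (5, 4, 2, 3, 3); S = 17.
W^NE = (Σα)·S − ½Σα_i² = 17² − ½·63 = 257.5.
Planner sets s_i = Σα_j = 17 for every i, so S^SO = 5·17 = 85.
W^SO = (Σα)·S^SO − ½·5·(Σα)² = (5/2)·17² = 722.5.
Deadweight loss = W^SO − W^NE = 465.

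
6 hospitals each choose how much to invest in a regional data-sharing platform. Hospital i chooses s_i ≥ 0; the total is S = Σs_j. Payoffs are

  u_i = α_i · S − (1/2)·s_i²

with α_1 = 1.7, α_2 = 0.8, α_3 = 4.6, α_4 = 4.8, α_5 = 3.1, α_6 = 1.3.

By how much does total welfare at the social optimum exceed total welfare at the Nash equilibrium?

Hospital i's FOC: ∂u_i/∂s_i = α_i − s_i = 0, so s_i* = α_i.
NE contributions = (1.7, 0.8, 4.6, 4.8, 3.1, 1.3); S = 16.3.
W^NE = (Σα)·S − ½Σα_i² = 16.3² − ½·59.03 = 236.175.
Planner sets s_i = Σα_j = 16.3 for every i, so S^SO = 6·16.3 = 97.8.
W^SO = (Σα)·S^SO − ½·6·(Σα)² = (6/2)·16.3² = 797.07.
Deadweight loss = W^SO − W^NE = 560.895.

560.895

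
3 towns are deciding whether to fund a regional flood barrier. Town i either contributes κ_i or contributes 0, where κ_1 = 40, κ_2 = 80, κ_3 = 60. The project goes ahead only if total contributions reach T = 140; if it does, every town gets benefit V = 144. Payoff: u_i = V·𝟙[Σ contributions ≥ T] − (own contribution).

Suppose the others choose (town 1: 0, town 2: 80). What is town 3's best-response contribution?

60

Others' total = 80. Contributing 60 brings total to 140 ≥ 140: gain V − κ_3 = 84.
Best response: 60.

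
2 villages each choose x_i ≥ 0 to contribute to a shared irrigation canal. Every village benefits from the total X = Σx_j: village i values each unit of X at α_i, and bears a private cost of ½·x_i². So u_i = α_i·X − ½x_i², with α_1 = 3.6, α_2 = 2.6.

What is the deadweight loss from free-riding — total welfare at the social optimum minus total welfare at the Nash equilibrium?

9.86

Village i's FOC: ∂u_i/∂x_i = α_i − x_i = 0, so x_i* = α_i.
NE contributions = (3.6, 2.6); X = 6.2.
W^NE = (Σα)·X − ½Σα_i² = 6.2² − ½·19.72 = 28.58.
Planner sets x_i = Σα_j = 6.2 for every i, so X^SO = 2·6.2 = 12.4.
W^SO = (Σα)·X^SO − ½·2·(Σα)² = (2/2)·6.2² = 38.44.
Deadweight loss = W^SO − W^NE = 9.86.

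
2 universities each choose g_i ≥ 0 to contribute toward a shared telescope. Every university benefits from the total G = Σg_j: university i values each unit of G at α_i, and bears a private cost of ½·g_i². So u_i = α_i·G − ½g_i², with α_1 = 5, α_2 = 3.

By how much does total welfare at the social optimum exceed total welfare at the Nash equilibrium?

University i's FOC: ∂u_i/∂g_i = α_i − g_i = 0, so g_i* = α_i.
NE contributions = (5, 3); G = 8.
W^NE = (Σα)·G − ½Σα_i² = 8² − ½·34 = 47.
Planner sets g_i = Σα_j = 8 for every i, so G^SO = 2·8 = 16.
W^SO = (Σα)·G^SO − ½·2·(Σα)² = (2/2)·8² = 64.
Deadweight loss = W^SO − W^NE = 17.

17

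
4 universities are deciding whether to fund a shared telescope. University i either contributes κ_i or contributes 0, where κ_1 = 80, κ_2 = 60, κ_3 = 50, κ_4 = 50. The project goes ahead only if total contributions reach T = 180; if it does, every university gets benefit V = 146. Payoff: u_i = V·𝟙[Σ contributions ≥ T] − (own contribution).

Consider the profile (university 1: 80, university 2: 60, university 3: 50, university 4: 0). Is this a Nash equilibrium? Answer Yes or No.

Yes

Total = 190 ≥ 180: provided.
University 1 (pledges 80, payoff 66): dropping to 0 → total 110, payoff 0. No gain.
University 2 (pledges 60, payoff 86): dropping to 0 → total 130, payoff 0. No gain.
University 3 (pledges 50, payoff 96): dropping to 0 → total 140, payoff 0. No gain.
University 4 (pledges 0, payoff 146): pledging 50 → total 240, payoff 96. No gain.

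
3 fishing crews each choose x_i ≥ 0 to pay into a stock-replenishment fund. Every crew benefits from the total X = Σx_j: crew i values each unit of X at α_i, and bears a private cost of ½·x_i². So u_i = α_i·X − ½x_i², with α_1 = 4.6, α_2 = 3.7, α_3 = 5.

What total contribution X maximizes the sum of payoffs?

39.9

Planner FOC: ∂(Σu_j)/∂x_i = (Σα_j) − x_i = 0, so x_i^SO = Σα_j = 13.3 for every i; X^SO = 39.9.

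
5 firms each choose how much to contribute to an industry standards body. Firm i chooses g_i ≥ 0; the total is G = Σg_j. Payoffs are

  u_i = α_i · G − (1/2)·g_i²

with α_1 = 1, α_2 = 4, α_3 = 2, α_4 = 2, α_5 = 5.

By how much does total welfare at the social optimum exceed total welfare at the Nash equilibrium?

319

Firm i's FOC: ∂u_i/∂g_i = α_i − g_i = 0, so g_i* = α_i.
NE contributions = (1, 4, 2, 2, 5); G = 14.
W^NE = (Σα)·G − ½Σα_i² = 14² − ½·50 = 171.
Planner sets g_i = Σα_j = 14 for every i, so G^SO = 5·14 = 70.
W^SO = (Σα)·G^SO − ½·5·(Σα)² = (5/2)·14² = 490.
Deadweight loss = W^SO − W^NE = 319.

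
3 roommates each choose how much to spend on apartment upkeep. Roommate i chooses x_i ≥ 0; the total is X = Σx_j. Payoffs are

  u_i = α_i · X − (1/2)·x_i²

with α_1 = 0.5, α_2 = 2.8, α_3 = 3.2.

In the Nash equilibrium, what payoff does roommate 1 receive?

3.125

Roommate i's FOC: ∂u_i/∂x_i = α_i − x_i = 0, so x_i* = α_i.
NE contributions = (0.5, 2.8, 3.2); X = 6.5.
u_1 = α_1·X − ½·(x_1)² = 0.5·6.5 − ½·0.5² = 3.125.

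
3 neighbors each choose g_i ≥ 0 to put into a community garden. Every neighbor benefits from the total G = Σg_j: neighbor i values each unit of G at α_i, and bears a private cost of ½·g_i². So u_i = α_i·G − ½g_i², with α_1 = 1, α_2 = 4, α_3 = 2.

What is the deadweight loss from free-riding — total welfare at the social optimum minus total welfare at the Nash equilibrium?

Neighbor i's FOC: ∂u_i/∂g_i = α_i − g_i = 0, so g_i* = α_i.
NE contributions = (1, 4, 2); G = 7.
W^NE = (Σα)·G − ½Σα_i² = 7² − ½·21 = 38.5.
Planner sets g_i = Σα_j = 7 for every i, so G^SO = 3·7 = 21.
W^SO = (Σα)·G^SO − ½·3·(Σα)² = (3/2)·7² = 73.5.
Deadweight loss = W^SO − W^NE = 35.

35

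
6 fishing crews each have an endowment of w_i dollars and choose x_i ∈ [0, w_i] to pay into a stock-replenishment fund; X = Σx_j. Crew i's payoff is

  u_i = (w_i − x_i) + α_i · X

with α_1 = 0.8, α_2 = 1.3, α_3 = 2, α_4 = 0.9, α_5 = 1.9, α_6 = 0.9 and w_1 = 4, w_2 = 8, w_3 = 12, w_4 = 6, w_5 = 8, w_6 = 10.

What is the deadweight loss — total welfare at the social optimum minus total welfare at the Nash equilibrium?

136

∂u_i/∂x_i = α_i − 1, so crew i contributes w_i if α_i > 1, else 0.
α_i > 1 for i ∈ {2, 3, 5}; NE contributions (0, 8, 12, 0, 8, 0), X = 28.
W^NE = Σw_i − X^NE + (Σα_i)·X^NE = 48 + 6.8·28 = 238.4.
Planner: ∂(Σu_j)/∂x_i = Σα_j − 1 = 6.8 > 0, so everyone contributes w_i; X^SO = 48, W^SO = 48 + 6.8·48 = 374.4.
Deadweight loss = 136.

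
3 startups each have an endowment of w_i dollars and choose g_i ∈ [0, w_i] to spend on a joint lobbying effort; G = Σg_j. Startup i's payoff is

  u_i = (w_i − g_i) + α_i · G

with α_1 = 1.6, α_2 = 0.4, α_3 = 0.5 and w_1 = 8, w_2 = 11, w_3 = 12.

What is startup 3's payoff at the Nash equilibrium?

16

∂u_i/∂g_i = α_i − 1, so startup i contributes w_i if α_i > 1, else 0.
α_i > 1 for i ∈ {1}; NE contributions (8, 0, 0), G = 8.
u_3 = (12 − 0) + 0.5·8 = 16.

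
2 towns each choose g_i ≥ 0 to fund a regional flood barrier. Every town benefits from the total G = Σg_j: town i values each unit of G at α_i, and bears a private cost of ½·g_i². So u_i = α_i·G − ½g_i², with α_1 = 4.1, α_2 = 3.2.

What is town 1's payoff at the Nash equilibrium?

21.525

Town i's FOC: ∂u_i/∂g_i = α_i − g_i = 0, so g_i* = α_i.
NE contributions = (4.1, 3.2); G = 7.3.
u_1 = α_1·G − ½·(g_1)² = 4.1·7.3 − ½·4.1² = 21.525.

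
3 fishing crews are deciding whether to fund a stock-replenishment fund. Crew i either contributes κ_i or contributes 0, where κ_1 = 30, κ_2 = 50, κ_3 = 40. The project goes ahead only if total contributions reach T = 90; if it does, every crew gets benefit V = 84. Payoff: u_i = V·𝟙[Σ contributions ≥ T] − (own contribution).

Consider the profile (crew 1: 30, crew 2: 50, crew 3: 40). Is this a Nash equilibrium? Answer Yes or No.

No

Total = 120 ≥ 90: provided.
Crew 1 (pledges 30, payoff 54): dropping to 0 → total 90, payoff 84. Profitable deviation.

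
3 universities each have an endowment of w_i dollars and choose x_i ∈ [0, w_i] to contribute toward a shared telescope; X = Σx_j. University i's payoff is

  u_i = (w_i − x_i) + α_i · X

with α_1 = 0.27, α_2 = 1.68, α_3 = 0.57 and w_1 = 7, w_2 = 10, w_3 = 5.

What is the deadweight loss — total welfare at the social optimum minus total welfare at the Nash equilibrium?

∂u_i/∂x_i = α_i − 1, so university i contributes w_i if α_i > 1, else 0.
α_i > 1 for i ∈ {2}; NE contributions (0, 10, 0), X = 10.
W^NE = Σw_i − X^NE + (Σα_i)·X^NE = 22 + 1.52·10 = 37.2.
Planner: ∂(Σu_j)/∂x_i = Σα_j − 1 = 1.52 > 0, so everyone contributes w_i; X^SO = 22, W^SO = 22 + 1.52·22 = 55.44.
Deadweight loss = 18.24.

18.24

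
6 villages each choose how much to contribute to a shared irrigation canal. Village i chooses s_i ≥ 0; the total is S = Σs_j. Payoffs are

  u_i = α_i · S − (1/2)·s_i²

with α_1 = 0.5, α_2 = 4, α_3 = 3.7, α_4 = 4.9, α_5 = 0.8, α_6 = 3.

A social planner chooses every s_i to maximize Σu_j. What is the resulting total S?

Planner FOC: ∂(Σu_j)/∂s_i = (Σα_j) − s_i = 0, so s_i^SO = Σα_j = 16.9 for every i; S^SO = 101.4.

101.4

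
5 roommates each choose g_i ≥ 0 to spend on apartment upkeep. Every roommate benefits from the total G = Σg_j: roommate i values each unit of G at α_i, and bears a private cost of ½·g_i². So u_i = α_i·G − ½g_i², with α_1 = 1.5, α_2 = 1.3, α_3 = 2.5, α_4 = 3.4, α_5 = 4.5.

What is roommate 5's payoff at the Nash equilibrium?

Roommate i's FOC: ∂u_i/∂g_i = α_i − g_i = 0, so g_i* = α_i.
NE contributions = (1.5, 1.3, 2.5, 3.4, 4.5); G = 13.2.
u_5 = α_5·G − ½·(g_5)² = 4.5·13.2 − ½·4.5² = 49.275.

49.275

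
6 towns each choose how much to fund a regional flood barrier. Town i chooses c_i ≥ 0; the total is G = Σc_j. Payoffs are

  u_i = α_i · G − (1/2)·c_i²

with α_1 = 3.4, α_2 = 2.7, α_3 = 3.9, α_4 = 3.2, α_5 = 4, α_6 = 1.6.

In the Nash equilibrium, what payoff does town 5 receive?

67.2

Town i's FOC: ∂u_i/∂c_i = α_i − c_i = 0, so c_i* = α_i.
NE contributions = (3.4, 2.7, 3.9, 3.2, 4, 1.6); G = 18.8.
u_5 = α_5·G − ½·(c_5)² = 4·18.8 − ½·4² = 67.2.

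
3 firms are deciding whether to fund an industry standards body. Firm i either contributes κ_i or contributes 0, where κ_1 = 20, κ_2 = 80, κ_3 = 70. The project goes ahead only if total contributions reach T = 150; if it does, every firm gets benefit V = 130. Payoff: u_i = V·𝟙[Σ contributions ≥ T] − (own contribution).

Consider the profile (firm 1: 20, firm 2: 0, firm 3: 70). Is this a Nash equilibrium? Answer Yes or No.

Total = 90 < 150: not provided.
Firm 1 (pledges 20, payoff -20): dropping to 0 → total 70, payoff 0. Profitable deviation.

No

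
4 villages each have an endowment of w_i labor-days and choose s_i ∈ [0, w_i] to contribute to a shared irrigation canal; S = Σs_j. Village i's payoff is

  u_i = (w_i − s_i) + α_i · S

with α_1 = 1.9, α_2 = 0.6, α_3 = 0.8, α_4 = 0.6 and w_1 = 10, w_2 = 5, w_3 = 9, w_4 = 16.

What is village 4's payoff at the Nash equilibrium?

22

∂u_i/∂s_i = α_i − 1, so village i contributes w_i if α_i > 1, else 0.
α_i > 1 for i ∈ {1}; NE contributions (10, 0, 0, 0), S = 10.
u_4 = (16 − 0) + 0.6·10 = 22.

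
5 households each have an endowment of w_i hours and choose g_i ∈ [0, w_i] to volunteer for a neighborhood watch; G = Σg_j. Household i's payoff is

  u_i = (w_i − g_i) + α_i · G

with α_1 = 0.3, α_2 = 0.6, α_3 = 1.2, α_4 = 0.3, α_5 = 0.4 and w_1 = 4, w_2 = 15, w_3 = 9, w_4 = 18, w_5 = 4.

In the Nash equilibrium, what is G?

∂u_i/∂g_i = α_i − 1, so household i contributes w_i if α_i > 1, else 0.
α_i > 1 for i ∈ {3}; NE contributions (0, 0, 9, 0, 0), G = 9.

9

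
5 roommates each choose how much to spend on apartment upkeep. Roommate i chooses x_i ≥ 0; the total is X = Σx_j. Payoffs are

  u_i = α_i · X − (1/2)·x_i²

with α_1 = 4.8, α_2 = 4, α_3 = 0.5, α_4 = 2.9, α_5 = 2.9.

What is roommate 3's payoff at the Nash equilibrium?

7.425

Roommate i's FOC: ∂u_i/∂x_i = α_i − x_i = 0, so x_i* = α_i.
NE contributions = (4.8, 4, 0.5, 2.9, 2.9); X = 15.1.
u_3 = α_3·X − ½·(x_3)² = 0.5·15.1 − ½·0.5² = 7.425.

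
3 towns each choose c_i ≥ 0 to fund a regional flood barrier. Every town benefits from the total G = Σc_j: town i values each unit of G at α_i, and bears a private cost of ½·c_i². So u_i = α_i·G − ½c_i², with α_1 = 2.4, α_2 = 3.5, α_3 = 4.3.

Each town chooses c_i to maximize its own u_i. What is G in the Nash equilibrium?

10.2

Town i's FOC: ∂u_i/∂c_i = α_i − c_i = 0, so c_i* = α_i.
NE contributions = (2.4, 3.5, 4.3); G = 10.2.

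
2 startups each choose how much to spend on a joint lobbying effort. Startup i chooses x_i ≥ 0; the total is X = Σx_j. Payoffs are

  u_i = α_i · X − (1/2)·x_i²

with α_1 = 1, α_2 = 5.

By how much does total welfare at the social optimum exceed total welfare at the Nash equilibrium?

13

Startup i's FOC: ∂u_i/∂x_i = α_i − x_i = 0, so x_i* = α_i.
NE contributions = (1, 5); X = 6.
W^NE = (Σα)·X − ½Σα_i² = 6² − ½·26 = 23.
Planner sets x_i = Σα_j = 6 for every i, so X^SO = 2·6 = 12.
W^SO = (Σα)·X^SO − ½·2·(Σα)² = (2/2)·6² = 36.
Deadweight loss = W^SO − W^NE = 13.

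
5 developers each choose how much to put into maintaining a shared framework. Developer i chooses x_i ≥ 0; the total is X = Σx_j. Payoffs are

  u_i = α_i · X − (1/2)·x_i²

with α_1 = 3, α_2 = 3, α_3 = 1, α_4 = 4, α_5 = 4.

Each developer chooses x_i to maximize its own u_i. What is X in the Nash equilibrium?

Developer i's FOC: ∂u_i/∂x_i = α_i − x_i = 0, so x_i* = α_i.
NE contributions = (3, 3, 1, 4, 4); X = 15.

15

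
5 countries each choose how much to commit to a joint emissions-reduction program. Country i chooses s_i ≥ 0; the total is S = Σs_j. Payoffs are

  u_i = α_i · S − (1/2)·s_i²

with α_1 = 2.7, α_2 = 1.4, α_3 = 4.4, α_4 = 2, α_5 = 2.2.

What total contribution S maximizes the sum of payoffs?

Planner FOC: ∂(Σu_j)/∂s_i = (Σα_j) − s_i = 0, so s_i^SO = Σα_j = 12.7 for every i; S^SO = 63.5.

63.5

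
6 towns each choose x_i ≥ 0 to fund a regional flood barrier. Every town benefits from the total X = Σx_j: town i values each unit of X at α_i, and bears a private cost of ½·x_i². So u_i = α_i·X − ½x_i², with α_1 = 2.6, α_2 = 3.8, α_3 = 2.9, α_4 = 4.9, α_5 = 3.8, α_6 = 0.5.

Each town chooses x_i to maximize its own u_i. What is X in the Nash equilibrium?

18.5

Town i's FOC: ∂u_i/∂x_i = α_i − x_i = 0, so x_i* = α_i.
NE contributions = (2.6, 3.8, 2.9, 4.9, 3.8, 0.5); X = 18.5.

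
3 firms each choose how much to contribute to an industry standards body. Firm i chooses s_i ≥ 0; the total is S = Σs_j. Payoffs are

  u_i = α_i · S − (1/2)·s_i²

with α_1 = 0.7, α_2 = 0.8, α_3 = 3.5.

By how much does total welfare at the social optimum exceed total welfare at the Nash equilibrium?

Firm i's FOC: ∂u_i/∂s_i = α_i − s_i = 0, so s_i* = α_i.
NE contributions = (0.7, 0.8, 3.5); S = 5.
W^NE = (Σα)·S − ½Σα_i² = 5² − ½·13.38 = 18.31.
Planner sets s_i = Σα_j = 5 for every i, so S^SO = 3·5 = 15.
W^SO = (Σα)·S^SO − ½·3·(Σα)² = (3/2)·5² = 37.5.
Deadweight loss = W^SO − W^NE = 19.19.

19.19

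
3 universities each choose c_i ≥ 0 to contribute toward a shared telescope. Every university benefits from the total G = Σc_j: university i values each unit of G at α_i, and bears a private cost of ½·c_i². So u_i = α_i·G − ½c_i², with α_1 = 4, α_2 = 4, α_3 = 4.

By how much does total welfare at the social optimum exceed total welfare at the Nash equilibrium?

University i's FOC: ∂u_i/∂c_i = α_i − c_i = 0, so c_i* = α_i.
NE contributions = (4, 4, 4); G = 12.
W^NE = (Σα)·G − ½Σα_i² = 12² − ½·48 = 120.
Planner sets c_i = Σα_j = 12 for every i, so G^SO = 3·12 = 36.
W^SO = (Σα)·G^SO − ½·3·(Σα)² = (3/2)·12² = 216.
Deadweight loss = W^SO − W^NE = 96.

96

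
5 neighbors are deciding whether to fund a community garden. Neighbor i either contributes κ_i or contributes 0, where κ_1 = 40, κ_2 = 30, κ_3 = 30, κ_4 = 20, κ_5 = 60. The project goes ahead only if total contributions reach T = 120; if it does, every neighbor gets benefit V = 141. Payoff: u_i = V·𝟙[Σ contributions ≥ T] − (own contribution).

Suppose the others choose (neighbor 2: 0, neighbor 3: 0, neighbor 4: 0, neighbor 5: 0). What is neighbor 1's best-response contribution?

0

Others' total = 0. Even contributing 40 gives 40 < 120: no benefit either way.
Best response: 0.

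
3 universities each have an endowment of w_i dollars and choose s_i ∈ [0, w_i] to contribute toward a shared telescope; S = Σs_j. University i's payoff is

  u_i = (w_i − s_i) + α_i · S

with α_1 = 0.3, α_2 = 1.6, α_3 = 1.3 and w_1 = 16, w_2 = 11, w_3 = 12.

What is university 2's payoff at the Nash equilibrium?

∂u_i/∂s_i = α_i − 1, so university i contributes w_i if α_i > 1, else 0.
α_i > 1 for i ∈ {2, 3}; NE contributions (0, 11, 12), S = 23.
u_2 = (11 − 11) + 1.6·23 = 36.8.

36.8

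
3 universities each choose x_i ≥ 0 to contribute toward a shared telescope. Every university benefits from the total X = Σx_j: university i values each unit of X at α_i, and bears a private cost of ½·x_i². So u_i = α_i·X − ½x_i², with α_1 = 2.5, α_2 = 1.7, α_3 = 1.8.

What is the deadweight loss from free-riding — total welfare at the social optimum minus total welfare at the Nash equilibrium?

24.19

University i's FOC: ∂u_i/∂x_i = α_i − x_i = 0, so x_i* = α_i.
NE contributions = (2.5, 1.7, 1.8); X = 6.
W^NE = (Σα)·X − ½Σα_i² = 6² − ½·12.38 = 29.81.
Planner sets x_i = Σα_j = 6 for every i, so X^SO = 3·6 = 18.
W^SO = (Σα)·X^SO − ½·3·(Σα)² = (3/2)·6² = 54.
Deadweight loss = W^SO − W^NE = 24.19.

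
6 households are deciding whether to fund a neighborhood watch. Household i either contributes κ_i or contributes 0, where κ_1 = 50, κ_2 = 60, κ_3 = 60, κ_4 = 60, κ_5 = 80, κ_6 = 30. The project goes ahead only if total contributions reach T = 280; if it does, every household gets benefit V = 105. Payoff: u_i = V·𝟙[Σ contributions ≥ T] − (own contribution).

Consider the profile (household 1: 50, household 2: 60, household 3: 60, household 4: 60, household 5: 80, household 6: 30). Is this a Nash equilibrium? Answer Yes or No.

Total = 340 ≥ 280: provided.
Household 1 (pledges 50, payoff 55): dropping to 0 → total 290, payoff 105. Profitable deviation.

No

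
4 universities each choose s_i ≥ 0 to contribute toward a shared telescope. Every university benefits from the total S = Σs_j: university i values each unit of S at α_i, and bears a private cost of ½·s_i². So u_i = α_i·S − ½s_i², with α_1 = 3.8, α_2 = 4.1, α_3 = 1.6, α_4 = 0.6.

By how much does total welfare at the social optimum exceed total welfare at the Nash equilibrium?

University i's FOC: ∂u_i/∂s_i = α_i − s_i = 0, so s_i* = α_i.
NE contributions = (3.8, 4.1, 1.6, 0.6); S = 10.1.
W^NE = (Σα)·S − ½Σα_i² = 10.1² − ½·34.17 = 84.925.
Planner sets s_i = Σα_j = 10.1 for every i, so S^SO = 4·10.1 = 40.4.
W^SO = (Σα)·S^SO − ½·4·(Σα)² = (4/2)·10.1² = 204.02.
Deadweight loss = W^SO − W^NE = 119.095.

119.095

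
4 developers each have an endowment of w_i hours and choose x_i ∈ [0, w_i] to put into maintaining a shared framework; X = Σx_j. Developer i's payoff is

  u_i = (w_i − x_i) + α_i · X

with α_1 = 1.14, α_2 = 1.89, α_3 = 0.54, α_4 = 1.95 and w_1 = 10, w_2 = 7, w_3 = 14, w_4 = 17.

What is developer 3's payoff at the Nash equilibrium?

32.36

∂u_i/∂x_i = α_i − 1, so developer i contributes w_i if α_i > 1, else 0.
α_i > 1 for i ∈ {1, 2, 4}; NE contributions (10, 7, 0, 17), X = 34.
u_3 = (14 − 0) + 0.54·34 = 32.36.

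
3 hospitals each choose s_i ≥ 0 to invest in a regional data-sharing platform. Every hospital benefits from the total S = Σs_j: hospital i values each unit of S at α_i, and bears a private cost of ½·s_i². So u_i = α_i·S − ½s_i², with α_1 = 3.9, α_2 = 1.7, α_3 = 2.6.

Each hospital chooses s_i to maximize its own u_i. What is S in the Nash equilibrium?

Hospital i's FOC: ∂u_i/∂s_i = α_i − s_i = 0, so s_i* = α_i.
NE contributions = (3.9, 1.7, 2.6); S = 8.2.

8.2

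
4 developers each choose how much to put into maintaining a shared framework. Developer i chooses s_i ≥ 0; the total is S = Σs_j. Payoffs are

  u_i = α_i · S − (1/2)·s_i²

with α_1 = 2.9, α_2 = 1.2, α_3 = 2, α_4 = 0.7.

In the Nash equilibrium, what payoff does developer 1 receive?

Developer i's FOC: ∂u_i/∂s_i = α_i − s_i = 0, so s_i* = α_i.
NE contributions = (2.9, 1.2, 2, 0.7); S = 6.8.
u_1 = α_1·S − ½·(s_1)² = 2.9·6.8 − ½·2.9² = 15.515.

15.515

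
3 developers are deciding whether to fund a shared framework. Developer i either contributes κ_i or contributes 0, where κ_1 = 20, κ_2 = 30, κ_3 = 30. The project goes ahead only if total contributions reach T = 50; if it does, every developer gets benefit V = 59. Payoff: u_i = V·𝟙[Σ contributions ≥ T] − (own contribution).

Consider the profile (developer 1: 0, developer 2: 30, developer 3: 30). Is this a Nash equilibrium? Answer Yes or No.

Yes

Total = 60 ≥ 50: provided.
Developer 1 (pledges 0, payoff 59): pledging 20 → total 80, payoff 39. No gain.
Developer 2 (pledges 30, payoff 29): dropping to 0 → total 30, payoff 0. No gain.
Developer 3 (pledges 30, payoff 29): dropping to 0 → total 30, payoff 0. No gain.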